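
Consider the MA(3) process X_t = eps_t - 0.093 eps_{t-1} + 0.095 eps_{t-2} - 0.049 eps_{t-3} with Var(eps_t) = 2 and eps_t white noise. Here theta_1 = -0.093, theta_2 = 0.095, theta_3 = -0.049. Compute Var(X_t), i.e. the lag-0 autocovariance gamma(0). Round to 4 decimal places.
\gamma(0) = 2.0402

For an MA(q) process X_t = eps_t + sum_i theta_i eps_{t-i} with
Var(eps_t) = sigma^2, the variance is
  gamma(0) = sigma^2 * (1 + sum_i theta_i^2).
  sum_i theta_i^2 = (-0.093)^2 + (0.095)^2 + (-0.049)^2 = 0.008649 + 0.009025 + 0.002401 = 0.020075.
  gamma(0) = 2 * (1 + 0.020075) = 2 * 1.020075 = 2.04015, which rounds to 2.0402.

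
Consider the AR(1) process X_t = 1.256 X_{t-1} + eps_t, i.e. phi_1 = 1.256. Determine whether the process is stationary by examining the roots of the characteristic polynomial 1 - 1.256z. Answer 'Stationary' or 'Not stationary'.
\text{Not stationary}

The AR(p) characteristic polynomial is P(z) = 1 - 1.256z.
Stationarity requires all roots to lie outside the unit circle, i.e. |z| > 1 for every root.
This is linear in z: 1 + (-1.256) z = 0  =>  z = -1/(-1.256) = 0.796178,  |z| = 0.796178.
Moduli of all roots: 0.7962.
All moduli strictly greater than 1? No.
Verdict: Not stationary.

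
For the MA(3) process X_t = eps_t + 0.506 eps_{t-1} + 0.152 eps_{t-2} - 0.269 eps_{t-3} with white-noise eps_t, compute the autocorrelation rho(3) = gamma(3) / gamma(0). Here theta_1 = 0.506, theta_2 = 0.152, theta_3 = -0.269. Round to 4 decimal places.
\rho(3) = -0.1990

For an MA(q) process with theta_0 = 1, the autocovariance is
  gamma(k) = sigma^2 * sum_{i=0..q-k} theta_i * theta_{i+k},
and rho(k) = gamma(k) / gamma(0). Sigma^2 cancels.
  numerator   = (1)*(-0.269) = -0.269.
  denominator = (1)^2 + (0.506)^2 + (0.152)^2 + (-0.269)^2 = 1.351501.
  rho(3) = -0.269 / 1.351501 = -0.1990.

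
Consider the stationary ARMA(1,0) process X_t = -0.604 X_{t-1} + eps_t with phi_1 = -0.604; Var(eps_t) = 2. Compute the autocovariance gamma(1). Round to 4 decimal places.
\gamma(1) = -1.9018

Multiply the model equation by X_{t-k} and take expectations. With theta_0 = psi_0 = 1 and psi_j the MA(infinity) weights, this gives
  gamma(k) - sum_i phi_i gamma(k-i) = c_k,
  c_k = sigma^2 * sum_{j=k..q} theta_j psi_{j-k}   (c_k = 0 for k > q),
using gamma(-m) = gamma(m).
Pure AR (q = 0): c_0 = sigma^2 = 2, c_k = 0 for k >= 1.
Equations for k = 0 and k = 1 (AR order 1):
  gamma(0) = phi_1 gamma(1) + c_0
  gamma(1) = phi_1 gamma(0) + c_1
Substituting the second into the first: gamma(0) (1 - phi_1^2) = c_0 + phi_1 c_1, so
  gamma(0) = c_0 / (1 - phi_1^2) = 2 / (1 - (-0.604)^2) = 2 / 0.635184 = 3.148694.
  gamma(1) = phi_1 gamma(0) = (-0.604)(3.148694) = -1.901811.
Therefore gamma(1) = -1.9018 (to 4 decimal places).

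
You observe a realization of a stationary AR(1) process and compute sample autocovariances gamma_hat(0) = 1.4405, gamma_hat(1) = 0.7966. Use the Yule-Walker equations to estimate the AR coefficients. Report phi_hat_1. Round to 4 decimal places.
\hat\phi_{1} = 0.5530

The Yule-Walker equations for an AR(p) process read, in matrix form,
  Gamma_p phi = r_p,   with   (Gamma_p)_{ij} = gamma(|i - j|),
                       (r_p)_i = gamma(i),   i,j = 1..p.
Substitute the sample gammas (Toeplitz matrix and right-hand side of size 1):
  Gamma_p = [[1.4405]]
  r_p     = [0.7966]
With p = 1 this is the single equation gamma(0) phi_1 = gamma(1):
  phi_hat_1 = gamma(1) / gamma(0) = 0.7966 / 1.4405 = 0.5530.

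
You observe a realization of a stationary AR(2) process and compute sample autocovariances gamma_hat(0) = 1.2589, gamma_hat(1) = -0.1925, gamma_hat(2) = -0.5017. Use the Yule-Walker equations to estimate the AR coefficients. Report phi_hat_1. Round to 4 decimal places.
\hat\phi_{1} = -0.2190

The Yule-Walker equations for an AR(p) process read, in matrix form,
  Gamma_p phi = r_p,   with   (Gamma_p)_{ij} = gamma(|i - j|),
                       (r_p)_i = gamma(i),   i,j = 1..p.
Substitute the sample gammas (Toeplitz matrix and right-hand side of size 2):
  Gamma_p = [[1.2589, -0.1925], [-0.1925, 1.2589]]
  r_p     = [-0.1925, -0.5017]
Written out:
  1.2589 phi_1 - 0.1925 phi_2 = -0.1925
  -0.1925 phi_1 + 1.2589 phi_2 = -0.5017
Solve by Cramer's rule:
  det = gamma(0)^2 - gamma(1)^2 = (1.2589)^2 - (-0.1925)^2 = 1.58482921 - 0.03705625 = 1.54777296
  phi_hat_1 = [gamma(1) gamma(0) - gamma(1) gamma(2)] / det = [(-0.1925)(1.2589) - (-0.1925)(-0.5017)] / 1.54777296 = -0.3389155 / 1.54777296 = -0.219
  phi_hat_2 = [gamma(0) gamma(2) - gamma(1)^2] / det = [(1.2589)(-0.5017) - (-0.1925)^2] / 1.54777296 = -0.66864638 / 1.54777296 = -0.432
So phi_hat = [-0.2190, -0.4320].
Therefore phi_hat_1 = -0.2190.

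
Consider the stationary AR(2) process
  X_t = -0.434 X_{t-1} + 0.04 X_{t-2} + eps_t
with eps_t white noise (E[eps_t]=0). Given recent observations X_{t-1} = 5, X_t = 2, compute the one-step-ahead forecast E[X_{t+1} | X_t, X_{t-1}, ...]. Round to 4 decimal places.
E[X_{t+1} \mid \mathcal F_t] = -0.6680

For an AR(p) model X_t = c + sum_i phi_i X_{t-i} + eps_t, the
one-step-ahead conditional mean is
  E[X_{t+1} | X_t, ...] = c + sum_i phi_i X_{t+1-i}.
Substitute known values:
  E[X_{t+1} | ...] = (-0.434) * (2) + (0.04) * (5)
                   = -0.6680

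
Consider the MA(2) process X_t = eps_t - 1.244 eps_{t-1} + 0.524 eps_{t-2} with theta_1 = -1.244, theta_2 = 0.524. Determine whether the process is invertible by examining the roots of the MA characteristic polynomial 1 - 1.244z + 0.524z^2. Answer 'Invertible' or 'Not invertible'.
\text{Invertible}

The MA(q) characteristic polynomial is P(z) = 1 - 1.244z + 0.524z^2.
Invertibility requires all roots to lie outside the unit circle, i.e. |z| > 1 for every root.
Set 1 + (-1.244) z + (0.524) z^2 = 0, i.e. a z^2 + b z + c = 0 with a = 0.524, b = -1.244, c = 1.
Discriminant D = b^2 - 4ac = (-1.244)^2 - 4*(0.524)*1 = 1.547536 - (2.096) = -0.548464.
D < 0, so the roots are the complex-conjugate pair z = (-b +/- i sqrt(-D)) / (2a) = 1.187 +/- 0.7067i.
For a conjugate pair |z|^2 = z * conj(z) = (product of roots) = c/a = 1/(0.524) = 1.908397, so |z| = sqrt(1.908397) = 1.3814 for both roots.
Moduli of all roots: 1.3814, 1.3814.
All moduli strictly greater than 1? Yes.
Verdict: Invertible.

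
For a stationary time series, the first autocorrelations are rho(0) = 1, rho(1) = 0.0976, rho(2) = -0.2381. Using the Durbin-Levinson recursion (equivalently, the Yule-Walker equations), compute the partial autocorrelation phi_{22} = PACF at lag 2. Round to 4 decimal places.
\phi_{22} = -0.2500

The PACF at lag k is phi_{kk}, the last component of the solution
to the Yule-Walker system G_k phi = r_k where
  (G_k)_{ij} = rho(|i - j|), (r_k)_i = rho(i), i,j = 1..k.
Equivalently, Durbin-Levinson gives phi_{kk} iteratively:
  phi_{11} = rho(1)
  phi_{kk} = [rho(k) - sum_{j=1..k-1} phi_{k-1,j} rho(k-j)]
            / [1 - sum_{j=1..k-1} phi_{k-1,j} rho(j)],
  phi_{k,j} = phi_{k-1,j} - phi_{kk} phi_{k-1,k-j},  j = 1..k-1.
Step k = 1:
  phi_11 = rho(1) = 0.0976.
Step k = 2:
  phi_22 = [rho(2) - phi_11 rho(1)] / [1 - phi_11 rho(1)] = [-0.2381 - (0.0976)(0.0976)] / [1 - (0.0976)(0.0976)]
         = -0.24762576 / 0.99047424 = -0.25.
Therefore phi_{22} = -0.2500.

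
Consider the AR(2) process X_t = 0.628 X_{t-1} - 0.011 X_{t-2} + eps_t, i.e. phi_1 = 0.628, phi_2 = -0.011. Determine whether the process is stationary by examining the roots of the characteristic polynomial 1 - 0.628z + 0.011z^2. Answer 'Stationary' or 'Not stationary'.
\text{Stationary}

The AR(p) characteristic polynomial is P(z) = 1 - 0.628z + 0.011z^2.
Stationarity requires all roots to lie outside the unit circle, i.e. |z| > 1 for every root.
Set 1 + (-0.628) z + (0.011) z^2 = 0, i.e. a z^2 + b z + c = 0 with a = 0.011, b = -0.628, c = 1.
Discriminant D = b^2 - 4ac = (-0.628)^2 - 4*(0.011)*1 = 0.394384 - (0.044) = 0.350384.
D >= 0, so the roots are real: z = (-b +/- sqrt(D)) / (2a) = (0.628 +/- 0.591932) / (0.022).
  z_1 = (0.628 + 0.591932) / (0.022) = 55.4515,   |z_1| = 55.4515.
  z_2 = (0.628 - 0.591932) / (0.022) = 1.6394,   |z_2| = 1.6394.
Moduli of all roots: 55.4515, 1.6394.
All moduli strictly greater than 1? Yes.
Verdict: Stationary.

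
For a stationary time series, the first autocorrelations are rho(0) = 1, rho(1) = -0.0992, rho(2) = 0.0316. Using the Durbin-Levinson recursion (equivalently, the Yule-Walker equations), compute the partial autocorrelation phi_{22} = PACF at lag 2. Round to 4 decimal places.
\phi_{22} = 0.0220

The PACF at lag k is phi_{kk}, the last component of the solution
to the Yule-Walker system G_k phi = r_k where
  (G_k)_{ij} = rho(|i - j|), (r_k)_i = rho(i), i,j = 1..k.
Equivalently, Durbin-Levinson gives phi_{kk} iteratively:
  phi_{11} = rho(1)
  phi_{kk} = [rho(k) - sum_{j=1..k-1} phi_{k-1,j} rho(k-j)]
            / [1 - sum_{j=1..k-1} phi_{k-1,j} rho(j)],
  phi_{k,j} = phi_{k-1,j} - phi_{kk} phi_{k-1,k-j},  j = 1..k-1.
Step k = 1:
  phi_11 = rho(1) = -0.0992.
Step k = 2:
  phi_22 = [rho(2) - phi_11 rho(1)] / [1 - phi_11 rho(1)] = [0.0316 - (-0.0992)(-0.0992)] / [1 - (-0.0992)(-0.0992)]
         = 0.02175936 / 0.99015936 = 0.022.
Therefore phi_{22} = 0.0220.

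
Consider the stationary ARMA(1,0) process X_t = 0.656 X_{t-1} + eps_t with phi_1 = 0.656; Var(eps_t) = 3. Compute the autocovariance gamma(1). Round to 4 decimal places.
\gamma(1) = 3.4547

Multiply the model equation by X_{t-k} and take expectations. With theta_0 = psi_0 = 1 and psi_j the MA(infinity) weights, this gives
  gamma(k) - sum_i phi_i gamma(k-i) = c_k,
  c_k = sigma^2 * sum_{j=k..q} theta_j psi_{j-k}   (c_k = 0 for k > q),
using gamma(-m) = gamma(m).
Pure AR (q = 0): c_0 = sigma^2 = 3, c_k = 0 for k >= 1.
Equations for k = 0 and k = 1 (AR order 1):
  gamma(0) = phi_1 gamma(1) + c_0
  gamma(1) = phi_1 gamma(0) + c_1
Substituting the second into the first: gamma(0) (1 - phi_1^2) = c_0 + phi_1 c_1, so
  gamma(0) = c_0 / (1 - phi_1^2) = 3 / (1 - (0.656)^2) = 3 / 0.569664 = 5.266262.
  gamma(1) = phi_1 gamma(0) = (0.656)(5.266262) = 3.454668.
Therefore gamma(1) = 3.4547 (to 4 decimal places).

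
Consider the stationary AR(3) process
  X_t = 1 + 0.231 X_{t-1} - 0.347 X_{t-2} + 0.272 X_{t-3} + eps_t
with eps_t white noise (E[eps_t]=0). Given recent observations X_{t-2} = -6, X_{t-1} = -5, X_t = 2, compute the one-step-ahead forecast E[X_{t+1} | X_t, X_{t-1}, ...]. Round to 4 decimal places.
E[X_{t+1} \mid \mathcal F_t] = 1.5650

For an AR(p) model X_t = c + sum_i phi_i X_{t-i} + eps_t, the
one-step-ahead conditional mean is
  E[X_{t+1} | X_t, ...] = c + sum_i phi_i X_{t+1-i}.
Substitute known values:
  E[X_{t+1} | ...] = 1 + (0.231) * (2) + (-0.347) * (-5) + (0.272) * (-6)
                   = 1.5650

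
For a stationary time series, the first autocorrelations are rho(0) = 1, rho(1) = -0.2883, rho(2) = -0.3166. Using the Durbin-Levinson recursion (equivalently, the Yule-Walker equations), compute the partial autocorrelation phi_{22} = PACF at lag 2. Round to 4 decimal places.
\phi_{22} = -0.4360

The PACF at lag k is phi_{kk}, the last component of the solution
to the Yule-Walker system G_k phi = r_k where
  (G_k)_{ij} = rho(|i - j|), (r_k)_i = rho(i), i,j = 1..k.
Equivalently, Durbin-Levinson gives phi_{kk} iteratively:
  phi_{11} = rho(1)
  phi_{kk} = [rho(k) - sum_{j=1..k-1} phi_{k-1,j} rho(k-j)]
            / [1 - sum_{j=1..k-1} phi_{k-1,j} rho(j)],
  phi_{k,j} = phi_{k-1,j} - phi_{kk} phi_{k-1,k-j},  j = 1..k-1.
Step k = 1:
  phi_11 = rho(1) = -0.2883.
Step k = 2:
  phi_22 = [rho(2) - phi_11 rho(1)] / [1 - phi_11 rho(1)] = [-0.3166 - (-0.2883)(-0.2883)] / [1 - (-0.2883)(-0.2883)]
         = -0.39971689 / 0.91688311 = -0.436.
Therefore phi_{22} = -0.4360.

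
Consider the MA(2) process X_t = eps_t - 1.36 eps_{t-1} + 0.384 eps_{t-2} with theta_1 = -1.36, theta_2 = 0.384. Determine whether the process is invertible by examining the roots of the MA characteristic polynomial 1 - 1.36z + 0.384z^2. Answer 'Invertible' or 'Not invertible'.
\text{Invertible}

The MA(q) characteristic polynomial is P(z) = 1 - 1.36z + 0.384z^2.
Invertibility requires all roots to lie outside the unit circle, i.e. |z| > 1 for every root.
Set 1 + (-1.36) z + (0.384) z^2 = 0, i.e. a z^2 + b z + c = 0 with a = 0.384, b = -1.36, c = 1.
Discriminant D = b^2 - 4ac = (-1.36)^2 - 4*(0.384)*1 = 1.8496 - (1.536) = 0.3136.
D >= 0, so the roots are real: z = (-b +/- sqrt(D)) / (2a) = (1.36 +/- 0.56) / (0.768).
  z_1 = (1.36 + 0.56) / (0.768) = 2.5,   |z_1| = 2.5.
  z_2 = (1.36 - 0.56) / (0.768) = 1.0417,   |z_2| = 1.0417.
Moduli of all roots: 2.5000, 1.0417.
All moduli strictly greater than 1? Yes.
Verdict: Invertible.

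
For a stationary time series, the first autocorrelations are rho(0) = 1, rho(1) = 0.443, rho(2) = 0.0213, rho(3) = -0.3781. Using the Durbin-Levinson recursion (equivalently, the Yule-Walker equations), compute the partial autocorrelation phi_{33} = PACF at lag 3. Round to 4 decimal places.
\phi_{33} = -0.3829

The PACF at lag k is phi_{kk}, the last component of the solution
to the Yule-Walker system G_k phi = r_k where
  (G_k)_{ij} = rho(|i - j|), (r_k)_i = rho(i), i,j = 1..k.
Equivalently, Durbin-Levinson gives phi_{kk} iteratively:
  phi_{11} = rho(1)
  phi_{kk} = [rho(k) - sum_{j=1..k-1} phi_{k-1,j} rho(k-j)]
            / [1 - sum_{j=1..k-1} phi_{k-1,j} rho(j)],
  phi_{k,j} = phi_{k-1,j} - phi_{kk} phi_{k-1,k-j},  j = 1..k-1.
Step k = 1:
  phi_11 = rho(1) = 0.443.
Step k = 2:
  phi_22 = [rho(2) - phi_11 rho(1)] / [1 - phi_11 rho(1)] = [0.0213 - (0.443)(0.443)] / [1 - (0.443)(0.443)]
         = -0.174949 / 0.803751 = -0.217666.
  Update: phi_21 = phi_11 - phi_22 phi_11 = 0.443 - (-0.217666)(0.443) = 0.539426.
Step k = 3:
  phi_33 = [rho(3) - phi_21 rho(2) - phi_22 rho(1)] / [1 - phi_21 rho(1) - phi_22 rho(2)]
    numerator   = -0.3781 - (0.539426)(0.0213) - (-0.217666)(0.443) = -0.29316388
    denominator = 1 - (0.539426)(0.443) - (-0.217666)(0.0213) = 0.76567061
  phi_33 = -0.29316388 / 0.76567061 = -0.3829.
Therefore phi_{33} = -0.3829.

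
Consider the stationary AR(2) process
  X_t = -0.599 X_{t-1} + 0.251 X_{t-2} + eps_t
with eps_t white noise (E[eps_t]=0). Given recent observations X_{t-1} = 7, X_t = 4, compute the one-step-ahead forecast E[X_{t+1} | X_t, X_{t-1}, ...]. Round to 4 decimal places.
E[X_{t+1} \mid \mathcal F_t] = -0.6390

For an AR(p) model X_t = c + sum_i phi_i X_{t-i} + eps_t, the
one-step-ahead conditional mean is
  E[X_{t+1} | X_t, ...] = c + sum_i phi_i X_{t+1-i}.
Substitute known values:
  E[X_{t+1} | ...] = (-0.599) * (4) + (0.251) * (7)
                   = -0.6390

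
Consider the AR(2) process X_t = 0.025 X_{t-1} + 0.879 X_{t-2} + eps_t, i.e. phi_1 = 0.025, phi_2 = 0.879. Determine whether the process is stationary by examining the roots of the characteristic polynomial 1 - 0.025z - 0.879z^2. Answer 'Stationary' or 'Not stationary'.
\text{Stationary}

The AR(p) characteristic polynomial is P(z) = 1 - 0.025z - 0.879z^2.
Stationarity requires all roots to lie outside the unit circle, i.e. |z| > 1 for every root.
Set 1 + (-0.025) z + (-0.879) z^2 = 0, i.e. a z^2 + b z + c = 0 with a = -0.879, b = -0.025, c = 1.
Discriminant D = b^2 - 4ac = (-0.025)^2 - 4*(-0.879)*1 = 0.000625 - (-3.516) = 3.516625.
D >= 0, so the roots are real: z = (-b +/- sqrt(D)) / (2a) = (0.025 +/- 1.875267) / (-1.758).
  z_1 = (0.025 + 1.875267) / (-1.758) = -1.0809,   |z_1| = 1.0809.
  z_2 = (0.025 - 1.875267) / (-1.758) = 1.0525,   |z_2| = 1.0525.
Moduli of all roots: 1.0809, 1.0525.
All moduli strictly greater than 1? Yes.
Verdict: Stationary.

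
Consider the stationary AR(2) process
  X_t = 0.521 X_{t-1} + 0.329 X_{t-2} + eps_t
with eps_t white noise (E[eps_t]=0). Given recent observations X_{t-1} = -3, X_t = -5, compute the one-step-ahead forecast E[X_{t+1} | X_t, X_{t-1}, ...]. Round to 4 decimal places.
E[X_{t+1} \mid \mathcal F_t] = -3.5920

For an AR(p) model X_t = c + sum_i phi_i X_{t-i} + eps_t, the
one-step-ahead conditional mean is
  E[X_{t+1} | X_t, ...] = c + sum_i phi_i X_{t+1-i}.
Substitute known values:
  E[X_{t+1} | ...] = (0.521) * (-5) + (0.329) * (-3)
                   = -3.5920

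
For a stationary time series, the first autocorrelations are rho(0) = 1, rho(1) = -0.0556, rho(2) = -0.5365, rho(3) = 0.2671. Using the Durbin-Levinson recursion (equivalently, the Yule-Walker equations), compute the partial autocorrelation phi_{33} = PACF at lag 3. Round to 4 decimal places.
\phi_{33} = 0.2710

The PACF at lag k is phi_{kk}, the last component of the solution
to the Yule-Walker system G_k phi = r_k where
  (G_k)_{ij} = rho(|i - j|), (r_k)_i = rho(i), i,j = 1..k.
Equivalently, Durbin-Levinson gives phi_{kk} iteratively:
  phi_{11} = rho(1)
  phi_{kk} = [rho(k) - sum_{j=1..k-1} phi_{k-1,j} rho(k-j)]
            / [1 - sum_{j=1..k-1} phi_{k-1,j} rho(j)],
  phi_{k,j} = phi_{k-1,j} - phi_{kk} phi_{k-1,k-j},  j = 1..k-1.
Step k = 1:
  phi_11 = rho(1) = -0.0556.
Step k = 2:
  phi_22 = [rho(2) - phi_11 rho(1)] / [1 - phi_11 rho(1)] = [-0.5365 - (-0.0556)(-0.0556)] / [1 - (-0.0556)(-0.0556)]
         = -0.53959136 / 0.99690864 = -0.541265.
  Update: phi_21 = phi_11 - phi_22 phi_11 = -0.0556 - (-0.541265)(-0.0556) = -0.085694.
Step k = 3:
  phi_33 = [rho(3) - phi_21 rho(2) - phi_22 rho(1)] / [1 - phi_21 rho(1) - phi_22 rho(2)]
    numerator   = 0.2671 - (-0.085694)(-0.5365) - (-0.541265)(-0.0556) = 0.19103069
    denominator = 1 - (-0.085694)(-0.0556) - (-0.541265)(-0.5365) = 0.70484694
  phi_33 = 0.19103069 / 0.70484694 = 0.271.
Therefore phi_{33} = 0.2710.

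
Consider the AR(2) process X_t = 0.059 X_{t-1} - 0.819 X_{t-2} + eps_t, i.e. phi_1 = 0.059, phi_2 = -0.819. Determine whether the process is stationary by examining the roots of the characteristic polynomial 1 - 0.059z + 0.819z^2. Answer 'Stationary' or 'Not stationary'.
\text{Stationary}

The AR(p) characteristic polynomial is P(z) = 1 - 0.059z + 0.819z^2.
Stationarity requires all roots to lie outside the unit circle, i.e. |z| > 1 for every root.
Set 1 + (-0.059) z + (0.819) z^2 = 0, i.e. a z^2 + b z + c = 0 with a = 0.819, b = -0.059, c = 1.
Discriminant D = b^2 - 4ac = (-0.059)^2 - 4*(0.819)*1 = 0.003481 - (3.276) = -3.272519.
D < 0, so the roots are the complex-conjugate pair z = (-b +/- i sqrt(-D)) / (2a) = 0.036 +/- 1.1044i.
For a conjugate pair |z|^2 = z * conj(z) = (product of roots) = c/a = 1/(0.819) = 1.221001, so |z| = sqrt(1.221001) = 1.105 for both roots.
Moduli of all roots: 1.1050, 1.1050.
All moduli strictly greater than 1? Yes.
Verdict: Stationary.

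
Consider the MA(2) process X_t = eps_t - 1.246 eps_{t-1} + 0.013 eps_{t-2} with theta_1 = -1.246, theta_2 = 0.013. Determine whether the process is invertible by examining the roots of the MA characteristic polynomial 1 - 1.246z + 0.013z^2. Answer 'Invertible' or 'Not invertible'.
\text{Not invertible}

The MA(q) characteristic polynomial is P(z) = 1 - 1.246z + 0.013z^2.
Invertibility requires all roots to lie outside the unit circle, i.e. |z| > 1 for every root.
Set 1 + (-1.246) z + (0.013) z^2 = 0, i.e. a z^2 + b z + c = 0 with a = 0.013, b = -1.246, c = 1.
Discriminant D = b^2 - 4ac = (-1.246)^2 - 4*(0.013)*1 = 1.552516 - (0.052) = 1.500516.
D >= 0, so the roots are real: z = (-b +/- sqrt(D)) / (2a) = (1.246 +/- 1.224956) / (0.026).
  z_1 = (1.246 + 1.224956) / (0.026) = 95.0368,   |z_1| = 95.0368.
  z_2 = (1.246 - 1.224956) / (0.026) = 0.8094,   |z_2| = 0.8094.
Moduli of all roots: 95.0368, 0.8094.
All moduli strictly greater than 1? No.
Verdict: Not invertible.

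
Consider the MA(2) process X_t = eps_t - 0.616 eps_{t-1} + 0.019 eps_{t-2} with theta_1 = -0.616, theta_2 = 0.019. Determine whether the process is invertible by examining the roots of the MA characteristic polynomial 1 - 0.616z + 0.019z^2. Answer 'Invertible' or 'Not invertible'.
\text{Invertible}

The MA(q) characteristic polynomial is P(z) = 1 - 0.616z + 0.019z^2.
Invertibility requires all roots to lie outside the unit circle, i.e. |z| > 1 for every root.
Set 1 + (-0.616) z + (0.019) z^2 = 0, i.e. a z^2 + b z + c = 0 with a = 0.019, b = -0.616, c = 1.
Discriminant D = b^2 - 4ac = (-0.616)^2 - 4*(0.019)*1 = 0.379456 - (0.076) = 0.303456.
D >= 0, so the roots are real: z = (-b +/- sqrt(D)) / (2a) = (0.616 +/- 0.550868) / (0.038).
  z_1 = (0.616 + 0.550868) / (0.038) = 30.7071,   |z_1| = 30.7071.
  z_2 = (0.616 - 0.550868) / (0.038) = 1.714,   |z_2| = 1.714.
Moduli of all roots: 30.7071, 1.7140.
All moduli strictly greater than 1? Yes.
Verdict: Invertible.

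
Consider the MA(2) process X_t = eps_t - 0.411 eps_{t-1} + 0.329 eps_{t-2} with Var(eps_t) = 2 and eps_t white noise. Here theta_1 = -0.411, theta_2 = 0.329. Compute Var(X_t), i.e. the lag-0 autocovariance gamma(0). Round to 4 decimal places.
\gamma(0) = 2.5543

For an MA(q) process X_t = eps_t + sum_i theta_i eps_{t-i} with
Var(eps_t) = sigma^2, the variance is
  gamma(0) = sigma^2 * (1 + sum_i theta_i^2).
  sum_i theta_i^2 = (-0.411)^2 + (0.329)^2 = 0.168921 + 0.108241 = 0.277162.
  gamma(0) = 2 * (1 + 0.277162) = 2 * 1.277162 = 2.554324, which rounds to 2.5543.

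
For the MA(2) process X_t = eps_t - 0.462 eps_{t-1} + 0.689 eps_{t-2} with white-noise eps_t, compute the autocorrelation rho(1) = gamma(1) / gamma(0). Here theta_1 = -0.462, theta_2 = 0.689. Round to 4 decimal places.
\rho(1) = -0.4622

For an MA(q) process with theta_0 = 1, the autocovariance is
  gamma(k) = sigma^2 * sum_{i=0..q-k} theta_i * theta_{i+k},
and rho(k) = gamma(k) / gamma(0). Sigma^2 cancels.
  numerator   = (1)*(-0.462) + (-0.462)*(0.689) = -0.780318.
  denominator = (1)^2 + (-0.462)^2 + (0.689)^2 = 1.688165.
  rho(1) = -0.780318 / 1.688165 = -0.4622.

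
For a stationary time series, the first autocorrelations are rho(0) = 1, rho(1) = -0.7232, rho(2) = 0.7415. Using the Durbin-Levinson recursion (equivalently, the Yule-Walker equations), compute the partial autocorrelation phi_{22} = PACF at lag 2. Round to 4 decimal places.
\phi_{22} = 0.4581

The PACF at lag k is phi_{kk}, the last component of the solution
to the Yule-Walker system G_k phi = r_k where
  (G_k)_{ij} = rho(|i - j|), (r_k)_i = rho(i), i,j = 1..k.
Equivalently, Durbin-Levinson gives phi_{kk} iteratively:
  phi_{11} = rho(1)
  phi_{kk} = [rho(k) - sum_{j=1..k-1} phi_{k-1,j} rho(k-j)]
            / [1 - sum_{j=1..k-1} phi_{k-1,j} rho(j)],
  phi_{k,j} = phi_{k-1,j} - phi_{kk} phi_{k-1,k-j},  j = 1..k-1.
Step k = 1:
  phi_11 = rho(1) = -0.7232.
Step k = 2:
  phi_22 = [rho(2) - phi_11 rho(1)] / [1 - phi_11 rho(1)] = [0.7415 - (-0.7232)(-0.7232)] / [1 - (-0.7232)(-0.7232)]
         = 0.21848176 / 0.47698176 = 0.4581.
Therefore phi_{22} = 0.4581.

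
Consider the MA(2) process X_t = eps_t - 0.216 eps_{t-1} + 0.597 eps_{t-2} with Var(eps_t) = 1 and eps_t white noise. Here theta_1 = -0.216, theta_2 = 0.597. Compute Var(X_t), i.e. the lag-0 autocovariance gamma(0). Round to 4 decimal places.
\gamma(0) = 1.4031

For an MA(q) process X_t = eps_t + sum_i theta_i eps_{t-i} with
Var(eps_t) = sigma^2, the variance is
  gamma(0) = sigma^2 * (1 + sum_i theta_i^2).
  sum_i theta_i^2 = (-0.216)^2 + (0.597)^2 = 0.046656 + 0.356409 = 0.403065.
  gamma(0) = 1 * (1 + 0.403065) = 1 * 1.403065 = 1.403065, which rounds to 1.4031.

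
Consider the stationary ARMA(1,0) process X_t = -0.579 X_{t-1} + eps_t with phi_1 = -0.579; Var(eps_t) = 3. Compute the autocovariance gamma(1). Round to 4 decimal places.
\gamma(1) = -2.6130

Multiply the model equation by X_{t-k} and take expectations. With theta_0 = psi_0 = 1 and psi_j the MA(infinity) weights, this gives
  gamma(k) - sum_i phi_i gamma(k-i) = c_k,
  c_k = sigma^2 * sum_{j=k..q} theta_j psi_{j-k}   (c_k = 0 for k > q),
using gamma(-m) = gamma(m).
Pure AR (q = 0): c_0 = sigma^2 = 3, c_k = 0 for k >= 1.
Equations for k = 0 and k = 1 (AR order 1):
  gamma(0) = phi_1 gamma(1) + c_0
  gamma(1) = phi_1 gamma(0) + c_1
Substituting the second into the first: gamma(0) (1 - phi_1^2) = c_0 + phi_1 c_1, so
  gamma(0) = c_0 / (1 - phi_1^2) = 3 / (1 - (-0.579)^2) = 3 / 0.664759 = 4.512914.
  gamma(1) = phi_1 gamma(0) = (-0.579)(4.512914) = -2.612977.
Therefore gamma(1) = -2.6130 (to 4 decimal places).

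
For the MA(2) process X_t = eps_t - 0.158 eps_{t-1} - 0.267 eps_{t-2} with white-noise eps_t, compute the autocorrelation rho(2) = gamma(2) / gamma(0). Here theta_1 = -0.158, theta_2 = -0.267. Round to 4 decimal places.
\rho(2) = -0.2436

For an MA(q) process with theta_0 = 1, the autocovariance is
  gamma(k) = sigma^2 * sum_{i=0..q-k} theta_i * theta_{i+k},
and rho(k) = gamma(k) / gamma(0). Sigma^2 cancels.
  numerator   = (1)*(-0.267) = -0.267.
  denominator = (1)^2 + (-0.158)^2 + (-0.267)^2 = 1.096253.
  rho(2) = -0.267 / 1.096253 = -0.2436.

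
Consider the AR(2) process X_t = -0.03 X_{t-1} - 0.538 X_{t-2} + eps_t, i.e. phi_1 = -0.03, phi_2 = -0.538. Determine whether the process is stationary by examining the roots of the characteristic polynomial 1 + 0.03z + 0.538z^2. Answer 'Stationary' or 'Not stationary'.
\text{Stationary}

The AR(p) characteristic polynomial is P(z) = 1 + 0.03z + 0.538z^2.
Stationarity requires all roots to lie outside the unit circle, i.e. |z| > 1 for every root.
Set 1 + (0.03) z + (0.538) z^2 = 0, i.e. a z^2 + b z + c = 0 with a = 0.538, b = 0.03, c = 1.
Discriminant D = b^2 - 4ac = (0.03)^2 - 4*(0.538)*1 = 0.0009 - (2.152) = -2.1511.
D < 0, so the roots are the complex-conjugate pair z = (-b +/- i sqrt(-D)) / (2a) = -0.0279 +/- 1.3631i.
For a conjugate pair |z|^2 = z * conj(z) = (product of roots) = c/a = 1/(0.538) = 1.858736, so |z| = sqrt(1.858736) = 1.3634 for both roots.
Moduli of all roots: 1.3634, 1.3634.
All moduli strictly greater than 1? Yes.
Verdict: Stationary.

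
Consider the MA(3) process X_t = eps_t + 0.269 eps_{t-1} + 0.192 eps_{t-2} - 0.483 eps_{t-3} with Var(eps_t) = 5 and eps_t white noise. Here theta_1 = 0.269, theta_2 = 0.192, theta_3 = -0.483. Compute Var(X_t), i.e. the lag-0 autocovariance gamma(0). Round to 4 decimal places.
\gamma(0) = 6.7126

For an MA(q) process X_t = eps_t + sum_i theta_i eps_{t-i} with
Var(eps_t) = sigma^2, the variance is
  gamma(0) = sigma^2 * (1 + sum_i theta_i^2).
  sum_i theta_i^2 = (0.269)^2 + (0.192)^2 + (-0.483)^2 = 0.072361 + 0.036864 + 0.233289 = 0.342514.
  gamma(0) = 5 * (1 + 0.342514) = 5 * 1.342514 = 6.71257, which rounds to 6.7126.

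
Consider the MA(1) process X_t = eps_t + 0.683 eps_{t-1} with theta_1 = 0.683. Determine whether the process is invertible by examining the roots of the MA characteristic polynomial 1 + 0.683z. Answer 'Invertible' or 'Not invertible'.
\text{Invertible}

The MA(q) characteristic polynomial is P(z) = 1 + 0.683z.
Invertibility requires all roots to lie outside the unit circle, i.e. |z| > 1 for every root.
This is linear in z: 1 + (0.683) z = 0  =>  z = -1/(0.683) = -1.464129,  |z| = 1.464129.
Moduli of all roots: 1.4641.
All moduli strictly greater than 1? Yes.
Verdict: Invertible.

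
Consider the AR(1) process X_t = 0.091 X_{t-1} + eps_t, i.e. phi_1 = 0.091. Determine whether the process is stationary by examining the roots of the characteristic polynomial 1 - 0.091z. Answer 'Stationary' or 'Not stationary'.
\text{Stationary}

The AR(p) characteristic polynomial is P(z) = 1 - 0.091z.
Stationarity requires all roots to lie outside the unit circle, i.e. |z| > 1 for every root.
This is linear in z: 1 + (-0.091) z = 0  =>  z = -1/(-0.091) = 10.989011,  |z| = 10.989011.
Moduli of all roots: 10.9890.
All moduli strictly greater than 1? Yes.
Verdict: Stationary.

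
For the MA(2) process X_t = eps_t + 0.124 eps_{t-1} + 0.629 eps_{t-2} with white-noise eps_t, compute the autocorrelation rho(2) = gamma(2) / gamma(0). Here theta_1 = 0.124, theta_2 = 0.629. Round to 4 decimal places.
\rho(2) = 0.4458

For an MA(q) process with theta_0 = 1, the autocovariance is
  gamma(k) = sigma^2 * sum_{i=0..q-k} theta_i * theta_{i+k},
and rho(k) = gamma(k) / gamma(0). Sigma^2 cancels.
  numerator   = (1)*(0.629) = 0.629.
  denominator = (1)^2 + (0.124)^2 + (0.629)^2 = 1.411017.
  rho(2) = 0.629 / 1.411017 = 0.4458.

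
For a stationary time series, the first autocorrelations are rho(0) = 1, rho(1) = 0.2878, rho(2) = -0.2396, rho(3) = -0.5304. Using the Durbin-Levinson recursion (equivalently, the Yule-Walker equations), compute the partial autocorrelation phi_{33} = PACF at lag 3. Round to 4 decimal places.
\phi_{33} = -0.4180

The PACF at lag k is phi_{kk}, the last component of the solution
to the Yule-Walker system G_k phi = r_k where
  (G_k)_{ij} = rho(|i - j|), (r_k)_i = rho(i), i,j = 1..k.
Equivalently, Durbin-Levinson gives phi_{kk} iteratively:
  phi_{11} = rho(1)
  phi_{kk} = [rho(k) - sum_{j=1..k-1} phi_{k-1,j} rho(k-j)]
            / [1 - sum_{j=1..k-1} phi_{k-1,j} rho(j)],
  phi_{k,j} = phi_{k-1,j} - phi_{kk} phi_{k-1,k-j},  j = 1..k-1.
Step k = 1:
  phi_11 = rho(1) = 0.2878.
Step k = 2:
  phi_22 = [rho(2) - phi_11 rho(1)] / [1 - phi_11 rho(1)] = [-0.2396 - (0.2878)(0.2878)] / [1 - (0.2878)(0.2878)]
         = -0.32242884 / 0.91717116 = -0.351547.
  Update: phi_21 = phi_11 - phi_22 phi_11 = 0.2878 - (-0.351547)(0.2878) = 0.388975.
Step k = 3:
  phi_33 = [rho(3) - phi_21 rho(2) - phi_22 rho(1)] / [1 - phi_21 rho(1) - phi_22 rho(2)]
    numerator   = -0.5304 - (0.388975)(-0.2396) - (-0.351547)(0.2878) = -0.33602628
    denominator = 1 - (0.388975)(0.2878) - (-0.351547)(-0.2396) = 0.80382224
  phi_33 = -0.33602628 / 0.80382224 = -0.418.
Therefore phi_{33} = -0.4180.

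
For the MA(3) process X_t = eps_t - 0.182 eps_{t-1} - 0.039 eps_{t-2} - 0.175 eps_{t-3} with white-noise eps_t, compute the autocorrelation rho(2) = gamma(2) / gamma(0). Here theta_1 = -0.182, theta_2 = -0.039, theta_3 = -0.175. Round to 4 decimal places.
\rho(2) = -0.0067

For an MA(q) process with theta_0 = 1, the autocovariance is
  gamma(k) = sigma^2 * sum_{i=0..q-k} theta_i * theta_{i+k},
and rho(k) = gamma(k) / gamma(0). Sigma^2 cancels.
  numerator   = (1)*(-0.039) + (-0.182)*(-0.175) = -0.00715.
  denominator = (1)^2 + (-0.182)^2 + (-0.039)^2 + (-0.175)^2 = 1.06527.
  rho(2) = -0.00715 / 1.06527 = -0.0067.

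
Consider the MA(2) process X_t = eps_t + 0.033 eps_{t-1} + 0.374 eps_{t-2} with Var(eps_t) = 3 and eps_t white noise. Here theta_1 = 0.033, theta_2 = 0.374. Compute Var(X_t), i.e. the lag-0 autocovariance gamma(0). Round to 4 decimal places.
\gamma(0) = 3.4229

For an MA(q) process X_t = eps_t + sum_i theta_i eps_{t-i} with
Var(eps_t) = sigma^2, the variance is
  gamma(0) = sigma^2 * (1 + sum_i theta_i^2).
  sum_i theta_i^2 = (0.033)^2 + (0.374)^2 = 0.001089 + 0.139876 = 0.140965.
  gamma(0) = 3 * (1 + 0.140965) = 3 * 1.140965 = 3.422895, which rounds to 3.4229.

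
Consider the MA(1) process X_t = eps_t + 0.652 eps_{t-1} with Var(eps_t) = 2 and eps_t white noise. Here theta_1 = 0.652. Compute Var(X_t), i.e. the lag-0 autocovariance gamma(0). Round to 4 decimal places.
\gamma(0) = 2.8502

For an MA(q) process X_t = eps_t + sum_i theta_i eps_{t-i} with
Var(eps_t) = sigma^2, the variance is
  gamma(0) = sigma^2 * (1 + sum_i theta_i^2).
  sum_i theta_i^2 = (0.652)^2 = 0.425104.
  gamma(0) = 2 * (1 + 0.425104) = 2 * 1.425104 = 2.850208, which rounds to 2.8502.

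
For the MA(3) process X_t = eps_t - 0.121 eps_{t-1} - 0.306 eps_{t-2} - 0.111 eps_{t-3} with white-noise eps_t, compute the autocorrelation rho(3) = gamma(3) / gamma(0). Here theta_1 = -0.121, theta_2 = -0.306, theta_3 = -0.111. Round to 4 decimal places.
\rho(3) = -0.0991

For an MA(q) process with theta_0 = 1, the autocovariance is
  gamma(k) = sigma^2 * sum_{i=0..q-k} theta_i * theta_{i+k},
and rho(k) = gamma(k) / gamma(0). Sigma^2 cancels.
  numerator   = (1)*(-0.111) = -0.111.
  denominator = (1)^2 + (-0.121)^2 + (-0.306)^2 + (-0.111)^2 = 1.120598.
  rho(3) = -0.111 / 1.120598 = -0.0991.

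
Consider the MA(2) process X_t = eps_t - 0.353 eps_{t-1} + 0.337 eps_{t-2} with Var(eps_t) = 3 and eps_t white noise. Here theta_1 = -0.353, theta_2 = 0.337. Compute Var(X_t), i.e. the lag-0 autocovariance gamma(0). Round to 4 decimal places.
\gamma(0) = 3.7145

For an MA(q) process X_t = eps_t + sum_i theta_i eps_{t-i} with
Var(eps_t) = sigma^2, the variance is
  gamma(0) = sigma^2 * (1 + sum_i theta_i^2).
  sum_i theta_i^2 = (-0.353)^2 + (0.337)^2 = 0.124609 + 0.113569 = 0.238178.
  gamma(0) = 3 * (1 + 0.238178) = 3 * 1.238178 = 3.714534, which rounds to 3.7145.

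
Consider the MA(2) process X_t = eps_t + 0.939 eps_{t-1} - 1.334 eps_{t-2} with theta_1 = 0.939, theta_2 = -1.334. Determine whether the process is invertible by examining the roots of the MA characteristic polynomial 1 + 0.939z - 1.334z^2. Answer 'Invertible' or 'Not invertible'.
\text{Not invertible}

The MA(q) characteristic polynomial is P(z) = 1 + 0.939z - 1.334z^2.
Invertibility requires all roots to lie outside the unit circle, i.e. |z| > 1 for every root.
Set 1 + (0.939) z + (-1.334) z^2 = 0, i.e. a z^2 + b z + c = 0 with a = -1.334, b = 0.939, c = 1.
Discriminant D = b^2 - 4ac = (0.939)^2 - 4*(-1.334)*1 = 0.881721 - (-5.336) = 6.217721.
D >= 0, so the roots are real: z = (-b +/- sqrt(D)) / (2a) = (-0.939 +/- 2.493536) / (-2.668).
  z_1 = (-0.939 + 2.493536) / (-2.668) = -0.5827,   |z_1| = 0.5827.
  z_2 = (-0.939 - 2.493536) / (-2.668) = 1.2866,   |z_2| = 1.2866.
Moduli of all roots: 0.5827, 1.2866.
All moduli strictly greater than 1? No.
Verdict: Not invertible.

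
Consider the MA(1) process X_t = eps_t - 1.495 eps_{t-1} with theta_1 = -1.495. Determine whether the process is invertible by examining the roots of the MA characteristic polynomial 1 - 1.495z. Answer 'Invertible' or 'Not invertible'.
\text{Not invertible}

The MA(q) characteristic polynomial is P(z) = 1 - 1.495z.
Invertibility requires all roots to lie outside the unit circle, i.e. |z| > 1 for every root.
This is linear in z: 1 + (-1.495) z = 0  =>  z = -1/(-1.495) = 0.668896,  |z| = 0.668896.
Moduli of all roots: 0.6689.
All moduli strictly greater than 1? No.
Verdict: Not invertible.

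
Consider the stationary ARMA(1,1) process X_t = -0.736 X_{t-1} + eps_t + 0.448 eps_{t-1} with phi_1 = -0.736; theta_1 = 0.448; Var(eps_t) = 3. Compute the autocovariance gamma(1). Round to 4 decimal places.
\gamma(1) = -1.2636

Multiply the model equation by X_{t-k} and take expectations. With theta_0 = psi_0 = 1 and psi_j the MA(infinity) weights, this gives
  gamma(k) - sum_i phi_i gamma(k-i) = c_k,
  c_k = sigma^2 * sum_{j=k..q} theta_j psi_{j-k}   (c_k = 0 for k > q),
using gamma(-m) = gamma(m).
psi-weights needed (psi_j = theta_j + sum_i phi_i psi_{j-i}):
  psi_1 = theta_1 + phi_1 = 0.448 + (-0.736) = -0.288
Right-hand sides:
  c_0 = sigma^2 (1 + theta_1 psi_1) = 3 * (1 + (0.448)(-0.288)) = 3 * 0.870976 = 2.612928
  c_1 = sigma^2 theta_1 = 3 * (0.448) = 1.344
  c_2 = 0
Equations for k = 0 and k = 1 (AR order 1):
  gamma(0) = phi_1 gamma(1) + c_0
  gamma(1) = phi_1 gamma(0) + c_1
Substituting the second into the first: gamma(0) (1 - phi_1^2) = c_0 + phi_1 c_1, so
  gamma(0) = (c_0 + phi_1 c_1) / (1 - phi_1^2) = (2.612928 + (-0.736)(1.344)) / (1 - (-0.736)^2) = 1.623744 / 0.458304 = 3.542941.
  gamma(1) = phi_1 gamma(0) + c_1 = (-0.736)(3.542941) + (1.344) = -1.263605.
Therefore gamma(1) = -1.2636 (to 4 decimal places).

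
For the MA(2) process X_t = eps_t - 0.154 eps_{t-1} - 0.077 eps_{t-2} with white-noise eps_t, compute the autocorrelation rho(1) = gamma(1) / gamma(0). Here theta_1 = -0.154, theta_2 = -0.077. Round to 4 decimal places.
\rho(1) = -0.1380

For an MA(q) process with theta_0 = 1, the autocovariance is
  gamma(k) = sigma^2 * sum_{i=0..q-k} theta_i * theta_{i+k},
and rho(k) = gamma(k) / gamma(0). Sigma^2 cancels.
  numerator   = (1)*(-0.154) + (-0.154)*(-0.077) = -0.142142.
  denominator = (1)^2 + (-0.154)^2 + (-0.077)^2 = 1.029645.
  rho(1) = -0.142142 / 1.029645 = -0.1380.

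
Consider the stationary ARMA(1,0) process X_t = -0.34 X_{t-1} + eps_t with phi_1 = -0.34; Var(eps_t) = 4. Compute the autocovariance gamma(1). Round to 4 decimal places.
\gamma(1) = -1.5378

Multiply the model equation by X_{t-k} and take expectations. With theta_0 = psi_0 = 1 and psi_j the MA(infinity) weights, this gives
  gamma(k) - sum_i phi_i gamma(k-i) = c_k,
  c_k = sigma^2 * sum_{j=k..q} theta_j psi_{j-k}   (c_k = 0 for k > q),
using gamma(-m) = gamma(m).
Pure AR (q = 0): c_0 = sigma^2 = 4, c_k = 0 for k >= 1.
Equations for k = 0 and k = 1 (AR order 1):
  gamma(0) = phi_1 gamma(1) + c_0
  gamma(1) = phi_1 gamma(0) + c_1
Substituting the second into the first: gamma(0) (1 - phi_1^2) = c_0 + phi_1 c_1, so
  gamma(0) = c_0 / (1 - phi_1^2) = 4 / (1 - (-0.34)^2) = 4 / 0.8844 = 4.52284.
  gamma(1) = phi_1 gamma(0) = (-0.34)(4.52284) = -1.537766.
Therefore gamma(1) = -1.5378 (to 4 decimal places).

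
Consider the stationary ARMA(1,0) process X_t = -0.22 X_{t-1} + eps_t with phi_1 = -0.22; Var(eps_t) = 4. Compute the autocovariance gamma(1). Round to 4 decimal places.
\gamma(1) = -0.9248

Multiply the model equation by X_{t-k} and take expectations. With theta_0 = psi_0 = 1 and psi_j the MA(infinity) weights, this gives
  gamma(k) - sum_i phi_i gamma(k-i) = c_k,
  c_k = sigma^2 * sum_{j=k..q} theta_j psi_{j-k}   (c_k = 0 for k > q),
using gamma(-m) = gamma(m).
Pure AR (q = 0): c_0 = sigma^2 = 4, c_k = 0 for k >= 1.
Equations for k = 0 and k = 1 (AR order 1):
  gamma(0) = phi_1 gamma(1) + c_0
  gamma(1) = phi_1 gamma(0) + c_1
Substituting the second into the first: gamma(0) (1 - phi_1^2) = c_0 + phi_1 c_1, so
  gamma(0) = c_0 / (1 - phi_1^2) = 4 / (1 - (-0.22)^2) = 4 / 0.9516 = 4.203447.
  gamma(1) = phi_1 gamma(0) = (-0.22)(4.203447) = -0.924758.
Therefore gamma(1) = -0.9248 (to 4 decimal places).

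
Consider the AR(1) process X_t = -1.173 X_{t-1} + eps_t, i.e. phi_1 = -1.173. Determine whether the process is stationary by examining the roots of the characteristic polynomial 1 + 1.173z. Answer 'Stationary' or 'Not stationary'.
\text{Not stationary}

The AR(p) characteristic polynomial is P(z) = 1 + 1.173z.
Stationarity requires all roots to lie outside the unit circle, i.e. |z| > 1 for every root.
This is linear in z: 1 + (1.173) z = 0  =>  z = -1/(1.173) = -0.852515,  |z| = 0.852515.
Moduli of all roots: 0.8525.
All moduli strictly greater than 1? No.
Verdict: Not stationary.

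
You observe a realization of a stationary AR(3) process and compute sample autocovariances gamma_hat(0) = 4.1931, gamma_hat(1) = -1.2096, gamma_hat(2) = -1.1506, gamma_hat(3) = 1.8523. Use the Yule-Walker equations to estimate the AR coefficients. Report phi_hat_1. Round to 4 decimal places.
\hat\phi_{1} = -0.2910

The Yule-Walker equations for an AR(p) process read, in matrix form,
  Gamma_p phi = r_p,   with   (Gamma_p)_{ij} = gamma(|i - j|),
                       (r_p)_i = gamma(i),   i,j = 1..p.
Substitute the sample gammas (Toeplitz matrix and right-hand side of size 3):
  Gamma_p = [[4.1931, -1.2096, -1.1506], [-1.2096, 4.1931, -1.2096], [-1.1506, -1.2096, 4.1931]]
  r_p     = [-1.2096, -1.1506, 1.8523]
Written out (R1..R3):
  (R1) 4.1931 phi_1 - 1.2096 phi_2 - 1.1506 phi_3 = -1.2096
  (R2) -1.2096 phi_1 + 4.1931 phi_2 - 1.2096 phi_3 = -1.1506
  (R3) -1.1506 phi_1 - 1.2096 phi_2 + 4.1931 phi_3 = 1.8523
Gaussian elimination:
  R2 <- R2 - (-1.2096/4.1931) R1 = R2 - (-0.288474) R1:  3.844162 phi_2 - 1.541518 phi_3 = -1.499538
  R3 <- R3 - (-1.1506/4.1931) R1 = R3 - (-0.274403) R1:  -1.541518 phi_2 + 3.877372 phi_3 = 1.520382
  R3 <- R3 - (-1.541518/3.844162) R2 = R3 - (-0.401002) R2:  3.259219 phi_3 = 0.919064
Back-substitution:
  phi_hat_3 = 0.919064 / 3.259219 = 0.281989
  phi_hat_2 = (-1.499538 - (-1.541518)(0.281989)) / 3.844162 = -0.277004
  phi_hat_1 = (-1.2096 - (-1.2096)(-0.277004) - (-1.1506)(0.281989)) / 4.1931 = -0.291004
So phi_hat = [-0.2910, -0.2770, 0.2820].
Therefore phi_hat_1 = -0.2910.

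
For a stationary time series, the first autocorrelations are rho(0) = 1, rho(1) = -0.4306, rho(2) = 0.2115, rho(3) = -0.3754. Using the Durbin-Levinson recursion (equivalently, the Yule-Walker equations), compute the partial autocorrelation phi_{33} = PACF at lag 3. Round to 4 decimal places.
\phi_{33} = -0.3360

The PACF at lag k is phi_{kk}, the last component of the solution
to the Yule-Walker system G_k phi = r_k where
  (G_k)_{ij} = rho(|i - j|), (r_k)_i = rho(i), i,j = 1..k.
Equivalently, Durbin-Levinson gives phi_{kk} iteratively:
  phi_{11} = rho(1)
  phi_{kk} = [rho(k) - sum_{j=1..k-1} phi_{k-1,j} rho(k-j)]
            / [1 - sum_{j=1..k-1} phi_{k-1,j} rho(j)],
  phi_{k,j} = phi_{k-1,j} - phi_{kk} phi_{k-1,k-j},  j = 1..k-1.
Step k = 1:
  phi_11 = rho(1) = -0.4306.
Step k = 2:
  phi_22 = [rho(2) - phi_11 rho(1)] / [1 - phi_11 rho(1)] = [0.2115 - (-0.4306)(-0.4306)] / [1 - (-0.4306)(-0.4306)]
         = 0.02608364 / 0.81458364 = 0.032021.
  Update: phi_21 = phi_11 - phi_22 phi_11 = -0.4306 - (0.032021)(-0.4306) = -0.416812.
Step k = 3:
  phi_33 = [rho(3) - phi_21 rho(2) - phi_22 rho(1)] / [1 - phi_21 rho(1) - phi_22 rho(2)]
    numerator   = -0.3754 - (-0.416812)(0.2115) - (0.032021)(-0.4306) = -0.27345613
    denominator = 1 - (-0.416812)(-0.4306) - (0.032021)(0.2115) = 0.81374842
  phi_33 = -0.27345613 / 0.81374842 = -0.336.
Therefore phi_{33} = -0.3360.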